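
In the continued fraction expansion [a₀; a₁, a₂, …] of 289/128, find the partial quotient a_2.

1

⌊289/128⌋ = 2, remainder 33
⌊128/33⌋ = 3, remainder 29
⌊33/29⌋ = 1, remainder 4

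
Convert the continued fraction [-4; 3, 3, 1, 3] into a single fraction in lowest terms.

a_0 = -4: -4/1
a_1 = 3: -11/3
a_2 = 3: -37/10
a_3 = 1: -48/13
a_4 = 3: -181/49

-181/49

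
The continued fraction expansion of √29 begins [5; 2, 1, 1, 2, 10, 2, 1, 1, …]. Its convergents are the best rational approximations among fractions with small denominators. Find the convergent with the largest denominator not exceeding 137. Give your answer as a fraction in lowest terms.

List convergents until the denominator exceeds the bound:
a_0 = 5: 5/1  (≤ bound)
a_1 = 2: 11/2  (≤ bound)
a_2 = 1: 16/3  (≤ bound)
a_3 = 1: 27/5  (≤ bound)
a_4 = 2: 70/13  (≤ bound)
a_5 = 10: 727/135  (≤ bound)
a_6 = 2: 1524/283  (> 137, stop)

727/135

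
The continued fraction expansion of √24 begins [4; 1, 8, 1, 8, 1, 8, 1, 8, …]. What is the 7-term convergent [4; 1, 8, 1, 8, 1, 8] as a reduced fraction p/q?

a_0 = 4: 4/1
a_1 = 1: 5/1
a_2 = 8: 44/9
a_3 = 1: 49/10
a_4 = 8: 436/89
a_5 = 1: 485/99
a_6 = 8: 4316/881

4316/881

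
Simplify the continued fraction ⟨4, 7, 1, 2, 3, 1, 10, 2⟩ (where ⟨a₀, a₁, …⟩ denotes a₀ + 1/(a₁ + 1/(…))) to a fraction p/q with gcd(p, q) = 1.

9309/2254

Start with 2.
10 + 1/(2/1) = 10 + 1/2 = 21/2
1 + 1/(21/2) = 1 + 2/21 = 23/21
3 + 1/(23/21) = 3 + 21/23 = 90/23
2 + 1/(90/23) = 2 + 23/90 = 203/90
1 + 1/(203/90) = 1 + 90/203 = 293/203
7 + 1/(293/203) = 7 + 203/293 = 2254/293
4 + 1/(2254/293) = 4 + 293/2254 = 9309/2254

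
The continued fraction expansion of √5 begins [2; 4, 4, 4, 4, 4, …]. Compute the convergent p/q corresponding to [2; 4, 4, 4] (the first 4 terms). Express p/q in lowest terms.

161/72

a_0 = 2: 2/1
a_1 = 4: 9/4
a_2 = 4: 38/17
a_3 = 4: 161/72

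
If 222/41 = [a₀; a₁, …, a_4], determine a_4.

3

Run the Euclidean algorithm, recording each quotient:
⌊222/41⌋ = 5, remainder 17
⌊41/17⌋ = 2, remainder 7
⌊17/7⌋ = 2, remainder 3
⌊7/3⌋ = 2, remainder 1
⌊3/1⌋ = 3, remainder 0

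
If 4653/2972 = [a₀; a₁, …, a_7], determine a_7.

Run the Euclidean algorithm, recording each quotient:
⌊4653/2972⌋ = 1, remainder 1681
⌊2972/1681⌋ = 1, remainder 1291
⌊1681/1291⌋ = 1, remainder 390
⌊1291/390⌋ = 3, remainder 121
⌊390/121⌋ = 3, remainder 27
⌊121/27⌋ = 4, remainder 13
⌊27/13⌋ = 2, remainder 1
⌊13/1⌋ = 13, remainder 0

13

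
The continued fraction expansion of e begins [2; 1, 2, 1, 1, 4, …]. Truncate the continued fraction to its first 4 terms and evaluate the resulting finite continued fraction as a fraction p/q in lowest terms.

11/4

a_0 = 2: 2/1
a_1 = 1: 3/1
a_2 = 2: 8/3
a_3 = 1: 11/4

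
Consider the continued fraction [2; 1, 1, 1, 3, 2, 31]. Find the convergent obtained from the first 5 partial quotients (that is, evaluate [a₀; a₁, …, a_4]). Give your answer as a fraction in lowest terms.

29/11

Start with 3.
1 + 1/(3/1) = 1 + 1/3 = 4/3
1 + 1/(4/3) = 1 + 3/4 = 7/4
1 + 1/(7/4) = 1 + 4/7 = 11/7
2 + 1/(11/7) = 2 + 7/11 = 29/11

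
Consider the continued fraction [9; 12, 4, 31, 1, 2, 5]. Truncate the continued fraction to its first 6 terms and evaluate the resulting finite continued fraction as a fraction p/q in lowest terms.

a_0 = 9: 9/1
a_1 = 12: 109/12
a_2 = 4: 445/49
a_3 = 31: 13904/1531
a_4 = 1: 14349/1580
a_5 = 2: 42602/4691

42602/4691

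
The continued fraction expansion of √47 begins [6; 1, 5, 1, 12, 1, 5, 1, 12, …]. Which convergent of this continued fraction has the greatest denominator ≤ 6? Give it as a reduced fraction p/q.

41/6

a_0 = 6: 6/1  (≤ bound)
a_1 = 1: 7/1  (≤ bound)
a_2 = 5: 41/6  (≤ bound)
a_3 = 1: 48/7  (> 6, stop)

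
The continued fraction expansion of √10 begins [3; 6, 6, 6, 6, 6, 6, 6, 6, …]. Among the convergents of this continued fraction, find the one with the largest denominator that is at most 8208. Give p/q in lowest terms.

4443/1405

List convergents until the denominator exceeds the bound:
a_0 = 3: 3/1  (≤ bound)
a_1 = 6: 19/6  (≤ bound)
a_2 = 6: 117/37  (≤ bound)
a_3 = 6: 721/228  (≤ bound)
a_4 = 6: 4443/1405  (≤ bound)
a_5 = 6: 27379/8658  (> 8208, stop)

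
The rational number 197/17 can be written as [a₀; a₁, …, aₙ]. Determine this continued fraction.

[11; 1, 1, 2, 3]

Repeatedly divide and take the remainder:
197 = 11·17 + 10, so a_0 = 11
17 = 1·10 + 7, so a_1 = 1
10 = 1·7 + 3, so a_2 = 1
7 = 2·3 + 1, so a_3 = 2
3 = 3·1 + 0, so a_4 = 3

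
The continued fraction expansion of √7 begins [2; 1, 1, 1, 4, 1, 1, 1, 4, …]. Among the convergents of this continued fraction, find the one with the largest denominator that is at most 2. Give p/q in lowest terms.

List convergents until the denominator exceeds the bound:
a_0 = 2: 2/1  (≤ bound)
a_1 = 1: 3/1  (≤ bound)
a_2 = 1: 5/2  (≤ bound)
a_3 = 1: 8/3  (> 2, stop)

5/2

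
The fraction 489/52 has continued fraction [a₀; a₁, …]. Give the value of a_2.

2

⌊489/52⌋ = 9, remainder 21
⌊52/21⌋ = 2, remainder 10
⌊21/10⌋ = 2, remainder 1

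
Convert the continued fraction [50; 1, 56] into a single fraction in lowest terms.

2906/57

Compute successive convergents:
a_0 = 50: 50/1
a_1 = 1: 51/1
a_2 = 56: 2906/57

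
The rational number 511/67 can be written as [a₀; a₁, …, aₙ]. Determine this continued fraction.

[7; 1, 1, 1, 2, 8]

⌊511/67⌋ = 7, remainder 42
⌊67/42⌋ = 1, remainder 25
⌊42/25⌋ = 1, remainder 17
⌊25/17⌋ = 1, remainder 8
⌊17/8⌋ = 2, remainder 1
⌊8/1⌋ = 8, remainder 0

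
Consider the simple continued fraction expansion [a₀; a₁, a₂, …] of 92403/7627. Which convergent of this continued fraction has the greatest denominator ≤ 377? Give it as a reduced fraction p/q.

3574/295

a_0 = 12: 12/1  (≤ bound)
a_1 = 8: 97/8  (≤ bound)
a_2 = 1: 109/9  (≤ bound)
a_3 = 2: 315/26  (≤ bound)
a_4 = 10: 3259/269  (≤ bound)
a_5 = 1: 3574/295  (≤ bound)
a_6 = 1: 6833/564  (> 377, stop)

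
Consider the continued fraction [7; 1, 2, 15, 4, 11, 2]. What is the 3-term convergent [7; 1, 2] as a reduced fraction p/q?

23/3

Build up convergents one term at a time:
a_0 = 7: 7/1
a_1 = 1: 8/1
a_2 = 2: 23/3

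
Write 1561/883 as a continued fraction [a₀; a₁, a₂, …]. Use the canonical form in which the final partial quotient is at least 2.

1561 ÷ 883 → quotient 1, remainder 678
883 ÷ 678 → quotient 1, remainder 205
678 ÷ 205 → quotient 3, remainder 63
205 ÷ 63 → quotient 3, remainder 16
63 ÷ 16 → quotient 3, remainder 15
16 ÷ 15 → quotient 1, remainder 1
15 ÷ 1 → quotient 15, remainder 0

[1; 1, 3, 3, 3, 1, 15]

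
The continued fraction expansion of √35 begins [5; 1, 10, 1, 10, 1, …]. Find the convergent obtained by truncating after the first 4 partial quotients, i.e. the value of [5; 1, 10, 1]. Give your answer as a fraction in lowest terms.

71/12

Start with 1.
10 + 1/(1/1) = 10 + 1/1 = 11/1
1 + 1/(11/1) = 1 + 1/11 = 12/11
5 + 1/(12/11) = 5 + 11/12 = 71/12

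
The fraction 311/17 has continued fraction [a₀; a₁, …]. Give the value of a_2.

Apply division with remainder until the remainder is 0:
311 ÷ 17 → quotient 18, remainder 5
17 ÷ 5 → quotient 3, remainder 2
5 ÷ 2 → quotient 2, remainder 1

2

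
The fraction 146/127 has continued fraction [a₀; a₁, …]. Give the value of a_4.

6

146 = 1·127 + 19, so a_0 = 1
127 = 6·19 + 13, so a_1 = 6
19 = 1·13 + 6, so a_2 = 1
13 = 2·6 + 1, so a_3 = 2
6 = 6·1 + 0, so a_4 = 6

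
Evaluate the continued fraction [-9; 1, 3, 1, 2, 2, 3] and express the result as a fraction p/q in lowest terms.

Use the convergent recurrence hₖ = aₖ·hₖ₋₁ + hₖ₋₂ (and likewise for the denominators kₖ):
a_0 = -9: -9/1
a_1 = 1: -8/1
a_2 = 3: -33/4
a_3 = 1: -41/5
a_4 = 2: -115/14
a_5 = 2: -271/33
a_6 = 3: -928/113

-928/113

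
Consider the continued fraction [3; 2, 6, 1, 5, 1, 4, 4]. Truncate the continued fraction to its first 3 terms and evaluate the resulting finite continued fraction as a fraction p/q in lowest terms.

a_0 = 3: 3/1
a_1 = 2: 7/2
a_2 = 6: 45/13

45/13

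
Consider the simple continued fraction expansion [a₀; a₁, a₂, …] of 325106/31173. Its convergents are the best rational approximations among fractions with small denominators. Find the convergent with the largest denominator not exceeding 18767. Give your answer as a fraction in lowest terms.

a_0 = 10: 10/1  (≤ bound)
a_1 = 2: 21/2  (≤ bound)
a_2 = 3: 73/7  (≤ bound)
a_3 = 39: 2868/275  (≤ bound)
a_4 = 8: 23017/2207  (≤ bound)
a_5 = 14: 325106/31173  (> 18767, stop)

23017/2207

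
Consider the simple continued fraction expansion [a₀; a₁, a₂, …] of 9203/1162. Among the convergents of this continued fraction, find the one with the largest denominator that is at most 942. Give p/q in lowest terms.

198/25

List convergents until the denominator exceeds the bound:
a_0 = 7: 7/1  (≤ bound)
a_1 = 1: 8/1  (≤ bound)
a_2 = 11: 95/12  (≤ bound)
a_3 = 2: 198/25  (≤ bound)
a_4 = 46: 9203/1162  (> 942, stop)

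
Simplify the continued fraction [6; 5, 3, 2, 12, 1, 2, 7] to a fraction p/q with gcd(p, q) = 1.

a_0 = 6: 6/1
a_1 = 5: 31/5
a_2 = 3: 99/16
a_3 = 2: 229/37
a_4 = 12: 2847/460
a_5 = 1: 3076/497
a_6 = 2: 8999/1454
a_7 = 7: 66069/10675

66069/10675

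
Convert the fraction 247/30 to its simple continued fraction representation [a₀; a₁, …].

⌊247/30⌋ = 8, remainder 7
⌊30/7⌋ = 4, remainder 2
⌊7/2⌋ = 3, remainder 1
⌊2/1⌋ = 2, remainder 0

[8; 4, 3, 2]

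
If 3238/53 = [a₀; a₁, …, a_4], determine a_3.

Repeatedly divide and take the remainder:
3238 ÷ 53 → quotient 61, remainder 5
53 ÷ 5 → quotient 10, remainder 3
5 ÷ 3 → quotient 1, remainder 2
3 ÷ 2 → quotient 1, remainder 1

1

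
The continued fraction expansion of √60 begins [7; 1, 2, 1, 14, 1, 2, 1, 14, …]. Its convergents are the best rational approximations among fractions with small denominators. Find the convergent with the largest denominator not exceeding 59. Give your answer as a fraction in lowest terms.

457/59

List convergents until the denominator exceeds the bound:
a_0 = 7: 7/1  (≤ bound)
a_1 = 1: 8/1  (≤ bound)
a_2 = 2: 23/3  (≤ bound)
a_3 = 1: 31/4  (≤ bound)
a_4 = 14: 457/59  (≤ bound)
a_5 = 1: 488/63  (> 59, stop)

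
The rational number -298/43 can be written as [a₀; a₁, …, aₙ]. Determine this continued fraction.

[-7; 14, 3]

Run the Euclidean algorithm, recording each quotient:
⌊-298/43⌋ = -7, remainder 3
⌊43/3⌋ = 14, remainder 1
⌊3/1⌋ = 3, remainder 0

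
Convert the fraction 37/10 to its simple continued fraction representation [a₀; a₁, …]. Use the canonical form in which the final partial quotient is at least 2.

[3; 1, 2, 3]

37 = 3·10 + 7, so a_0 = 3
10 = 1·7 + 3, so a_1 = 1
7 = 2·3 + 1, so a_2 = 2
3 = 3·1 + 0, so a_3 = 3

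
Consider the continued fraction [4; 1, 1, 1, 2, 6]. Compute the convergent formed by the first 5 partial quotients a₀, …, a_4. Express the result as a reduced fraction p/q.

37/8

a_0 = 4: 4/1
a_1 = 1: 5/1
a_2 = 1: 9/2
a_3 = 1: 14/3
a_4 = 2: 37/8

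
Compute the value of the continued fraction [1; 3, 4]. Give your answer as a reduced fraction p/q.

a_0 = 1: 1/1
a_1 = 3: 4/3
a_2 = 4: 17/13

17/13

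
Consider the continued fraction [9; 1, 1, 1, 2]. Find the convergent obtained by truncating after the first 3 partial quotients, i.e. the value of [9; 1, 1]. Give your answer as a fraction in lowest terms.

19/2

a_0 = 9: 9/1
a_1 = 1: 10/1
a_2 = 1: 19/2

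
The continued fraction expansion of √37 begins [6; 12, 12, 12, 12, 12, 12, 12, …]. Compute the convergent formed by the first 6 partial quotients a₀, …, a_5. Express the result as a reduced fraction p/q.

1555849/255780

Use the convergent recurrence hₖ = aₖ·hₖ₋₁ + hₖ₋₂ (and likewise for the denominators kₖ):
a_0 = 6: 6/1
a_1 = 12: 73/12
a_2 = 12: 882/145
a_3 = 12: 10657/1752
a_4 = 12: 128766/21169
a_5 = 12: 1555849/255780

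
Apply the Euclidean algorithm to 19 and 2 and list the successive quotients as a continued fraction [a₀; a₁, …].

[9; 2]

Apply division with remainder until the remainder is 0:
19 ÷ 2 → quotient 9, remainder 1
2 ÷ 1 → quotient 2, remainder 0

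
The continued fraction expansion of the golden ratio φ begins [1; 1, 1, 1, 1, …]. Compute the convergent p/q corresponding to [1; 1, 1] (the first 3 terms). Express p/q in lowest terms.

Use the convergent recurrence hₖ = aₖ·hₖ₋₁ + hₖ₋₂ (and likewise for the denominators kₖ):
a_0 = 1: 1/1
a_1 = 1: 2/1
a_2 = 1: 3/2

3/2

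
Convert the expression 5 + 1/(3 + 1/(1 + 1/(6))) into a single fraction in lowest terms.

Start with 6.
1 + 1/(6/1) = 1 + 1/6 = 7/6
3 + 1/(7/6) = 3 + 6/7 = 27/7
5 + 1/(27/7) = 5 + 7/27 = 142/27

142/27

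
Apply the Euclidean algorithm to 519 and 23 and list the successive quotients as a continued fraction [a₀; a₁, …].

519 ÷ 23 → quotient 22, remainder 13
23 ÷ 13 → quotient 1, remainder 10
13 ÷ 10 → quotient 1, remainder 3
10 ÷ 3 → quotient 3, remainder 1
3 ÷ 1 → quotient 3, remainder 0

[22; 1, 1, 3, 3]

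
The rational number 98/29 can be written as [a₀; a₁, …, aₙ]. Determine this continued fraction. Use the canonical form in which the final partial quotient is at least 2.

98 ÷ 29 → quotient 3, remainder 11
29 ÷ 11 → quotient 2, remainder 7
11 ÷ 7 → quotient 1, remainder 4
7 ÷ 4 → quotient 1, remainder 3
4 ÷ 3 → quotient 1, remainder 1
3 ÷ 1 → quotient 3, remainder 0

[3; 2, 1, 1, 1, 3]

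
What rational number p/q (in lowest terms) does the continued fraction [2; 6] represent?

13/6

Use the convergent recurrence hₖ = aₖ·hₖ₋₁ + hₖ₋₂ (and likewise for the denominators kₖ):
a_0 = 2: 2/1
a_1 = 6: 13/6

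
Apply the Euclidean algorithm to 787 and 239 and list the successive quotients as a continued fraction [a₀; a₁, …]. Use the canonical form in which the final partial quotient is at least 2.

[3; 3, 2, 2, 2, 2, 2]

Run the Euclidean algorithm, recording each quotient:
⌊787/239⌋ = 3, remainder 70
⌊239/70⌋ = 3, remainder 29
⌊70/29⌋ = 2, remainder 12
⌊29/12⌋ = 2, remainder 5
⌊12/5⌋ = 2, remainder 2
⌊5/2⌋ = 2, remainder 1
⌊2/1⌋ = 2, remainder 0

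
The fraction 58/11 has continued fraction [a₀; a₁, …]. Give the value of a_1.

58 ÷ 11 → quotient 5, remainder 3
11 ÷ 3 → quotient 3, remainder 2

3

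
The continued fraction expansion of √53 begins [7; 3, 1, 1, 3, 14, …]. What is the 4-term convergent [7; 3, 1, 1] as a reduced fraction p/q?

a_0 = 7: 7/1
a_1 = 3: 22/3
a_2 = 1: 29/4
a_3 = 1: 51/7

51/7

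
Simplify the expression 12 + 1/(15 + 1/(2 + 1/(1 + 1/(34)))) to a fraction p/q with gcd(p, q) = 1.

Collapse the nested fraction from the inside out:
Start with 34.
1 + 1/(34/1) = 1 + 1/34 = 35/34
2 + 1/(35/34) = 2 + 34/35 = 104/35
15 + 1/(104/35) = 15 + 35/104 = 1595/104
12 + 1/(1595/104) = 12 + 104/1595 = 19244/1595

19244/1595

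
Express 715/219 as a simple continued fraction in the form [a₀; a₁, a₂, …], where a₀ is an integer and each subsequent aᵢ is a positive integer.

[3; 3, 1, 3, 2, 6]

Repeatedly divide and take the remainder:
715 = 3·219 + 58, so a_0 = 3
219 = 3·58 + 45, so a_1 = 3
58 = 1·45 + 13, so a_2 = 1
45 = 3·13 + 6, so a_3 = 3
13 = 2·6 + 1, so a_4 = 2
6 = 6·1 + 0, so a_5 = 6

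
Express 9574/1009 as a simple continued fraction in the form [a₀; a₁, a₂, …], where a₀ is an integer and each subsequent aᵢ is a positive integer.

Apply division with remainder until the remainder is 0:
⌊9574/1009⌋ = 9, remainder 493
⌊1009/493⌋ = 2, remainder 23
⌊493/23⌋ = 21, remainder 10
⌊23/10⌋ = 2, remainder 3
⌊10/3⌋ = 3, remainder 1
⌊3/1⌋ = 3, remainder 0

[9; 2, 21, 2, 3, 3]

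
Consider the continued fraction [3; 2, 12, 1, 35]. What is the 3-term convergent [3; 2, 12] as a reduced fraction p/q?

87/25

Start with 12.
2 + 1/(12/1) = 2 + 1/12 = 25/12
3 + 1/(25/12) = 3 + 12/25 = 87/25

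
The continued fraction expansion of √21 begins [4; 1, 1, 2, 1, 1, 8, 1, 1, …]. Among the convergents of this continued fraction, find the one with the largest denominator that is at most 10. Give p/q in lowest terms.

32/7

a_0 = 4: 4/1  (≤ bound)
a_1 = 1: 5/1  (≤ bound)
a_2 = 1: 9/2  (≤ bound)
a_3 = 2: 23/5  (≤ bound)
a_4 = 1: 32/7  (≤ bound)
a_5 = 1: 55/12  (> 10, stop)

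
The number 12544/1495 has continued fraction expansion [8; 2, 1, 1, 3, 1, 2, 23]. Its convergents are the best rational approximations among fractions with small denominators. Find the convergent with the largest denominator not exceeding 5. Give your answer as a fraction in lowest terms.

a_0 = 8: 8/1  (≤ bound)
a_1 = 2: 17/2  (≤ bound)
a_2 = 1: 25/3  (≤ bound)
a_3 = 1: 42/5  (≤ bound)
a_4 = 3: 151/18  (> 5, stop)

42/5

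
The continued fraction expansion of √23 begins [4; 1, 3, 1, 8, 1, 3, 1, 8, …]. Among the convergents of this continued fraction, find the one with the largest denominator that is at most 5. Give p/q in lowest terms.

List convergents until the denominator exceeds the bound:
a_0 = 4: 4/1  (≤ bound)
a_1 = 1: 5/1  (≤ bound)
a_2 = 3: 19/4  (≤ bound)
a_3 = 1: 24/5  (≤ bound)
a_4 = 8: 211/44  (> 5, stop)

24/5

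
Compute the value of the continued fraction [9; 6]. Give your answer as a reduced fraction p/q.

Start with 6.
9 + 1/(6/1) = 9 + 1/6 = 55/6

55/6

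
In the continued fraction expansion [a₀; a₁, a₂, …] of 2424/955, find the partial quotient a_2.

⌊2424/955⌋ = 2, remainder 514
⌊955/514⌋ = 1, remainder 441
⌊514/441⌋ = 1, remainder 73

1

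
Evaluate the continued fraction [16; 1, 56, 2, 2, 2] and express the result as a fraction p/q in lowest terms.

a_0 = 16: 16/1
a_1 = 1: 17/1
a_2 = 56: 968/57
a_3 = 2: 1953/115
a_4 = 2: 4874/287
a_5 = 2: 11701/689

11701/689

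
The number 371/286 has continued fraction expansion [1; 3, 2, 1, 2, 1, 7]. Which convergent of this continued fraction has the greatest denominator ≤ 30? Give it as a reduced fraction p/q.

a_0 = 1: 1/1  (≤ bound)
a_1 = 3: 4/3  (≤ bound)
a_2 = 2: 9/7  (≤ bound)
a_3 = 1: 13/10  (≤ bound)
a_4 = 2: 35/27  (≤ bound)
a_5 = 1: 48/37  (> 30, stop)

35/27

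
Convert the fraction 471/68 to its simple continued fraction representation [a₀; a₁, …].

[6; 1, 12, 1, 1, 2]

⌊471/68⌋ = 6, remainder 63
⌊68/63⌋ = 1, remainder 5
⌊63/5⌋ = 12, remainder 3
⌊5/3⌋ = 1, remainder 2
⌊3/2⌋ = 1, remainder 1
⌊2/1⌋ = 2, remainder 0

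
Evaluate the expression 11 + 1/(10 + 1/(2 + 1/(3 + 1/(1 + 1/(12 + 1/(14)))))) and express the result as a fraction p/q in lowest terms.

Work from the innermost term outward:
Start with 14.
12 + 1/(14/1) = 12 + 1/14 = 169/14
1 + 1/(169/14) = 1 + 14/169 = 183/169
3 + 1/(183/169) = 3 + 169/183 = 718/183
2 + 1/(718/183) = 2 + 183/718 = 1619/718
10 + 1/(1619/718) = 10 + 718/1619 = 16908/1619
11 + 1/(16908/1619) = 11 + 1619/16908 = 187607/16908

187607/16908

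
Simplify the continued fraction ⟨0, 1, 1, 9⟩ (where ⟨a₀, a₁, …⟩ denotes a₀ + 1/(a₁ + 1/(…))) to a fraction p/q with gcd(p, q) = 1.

a_0 = 0: 0/1
a_1 = 1: 1/1
a_2 = 1: 1/2
a_3 = 9: 10/19

10/19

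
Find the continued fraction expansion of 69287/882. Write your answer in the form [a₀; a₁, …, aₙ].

69287 = 78·882 + 491, so a_0 = 78
882 = 1·491 + 391, so a_1 = 1
491 = 1·391 + 100, so a_2 = 1
391 = 3·100 + 91, so a_3 = 3
100 = 1·91 + 9, so a_4 = 1
91 = 10·9 + 1, so a_5 = 10
9 = 9·1 + 0, so a_6 = 9

[78; 1, 1, 3, 1, 10, 9]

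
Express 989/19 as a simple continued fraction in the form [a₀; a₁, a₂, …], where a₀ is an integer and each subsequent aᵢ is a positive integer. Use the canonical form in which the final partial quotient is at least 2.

⌊989/19⌋ = 52, remainder 1
⌊19/1⌋ = 19, remainder 0

[52; 19]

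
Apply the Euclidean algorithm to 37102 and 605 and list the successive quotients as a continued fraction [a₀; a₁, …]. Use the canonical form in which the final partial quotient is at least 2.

[61; 3, 14, 14]

⌊37102/605⌋ = 61, remainder 197
⌊605/197⌋ = 3, remainder 14
⌊197/14⌋ = 14, remainder 1
⌊14/1⌋ = 14, remainder 0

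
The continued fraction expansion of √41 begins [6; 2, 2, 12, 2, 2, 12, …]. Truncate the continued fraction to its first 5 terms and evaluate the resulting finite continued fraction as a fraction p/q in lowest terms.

Start with 2.
12 + 1/(2/1) = 12 + 1/2 = 25/2
2 + 1/(25/2) = 2 + 2/25 = 52/25
2 + 1/(52/25) = 2 + 25/52 = 129/52
6 + 1/(129/52) = 6 + 52/129 = 826/129

826/129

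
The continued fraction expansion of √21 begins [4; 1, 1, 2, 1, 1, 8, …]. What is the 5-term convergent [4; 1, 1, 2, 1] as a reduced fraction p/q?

32/7

Compute successive convergents:
a_0 = 4: 4/1
a_1 = 1: 5/1
a_2 = 1: 9/2
a_3 = 2: 23/5
a_4 = 1: 32/7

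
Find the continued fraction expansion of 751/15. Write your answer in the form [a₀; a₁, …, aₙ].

[50; 15]

751 = 50·15 + 1, so a_0 = 50
15 = 15·1 + 0, so a_1 = 15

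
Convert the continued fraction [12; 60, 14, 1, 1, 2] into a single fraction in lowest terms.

Start with 2.
1 + 1/(2/1) = 1 + 1/2 = 3/2
1 + 1/(3/2) = 1 + 2/3 = 5/3
14 + 1/(5/3) = 14 + 3/5 = 73/5
60 + 1/(73/5) = 60 + 5/73 = 4385/73
12 + 1/(4385/73) = 12 + 73/4385 = 52693/4385

52693/4385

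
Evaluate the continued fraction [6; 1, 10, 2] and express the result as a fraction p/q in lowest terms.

159/23

Compute successive convergents:
a_0 = 6: 6/1
a_1 = 1: 7/1
a_2 = 10: 76/11
a_3 = 2: 159/23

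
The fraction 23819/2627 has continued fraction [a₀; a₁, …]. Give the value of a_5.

⌊23819/2627⌋ = 9, remainder 176
⌊2627/176⌋ = 14, remainder 163
⌊176/163⌋ = 1, remainder 13
⌊163/13⌋ = 12, remainder 7
⌊13/7⌋ = 1, remainder 6
⌊7/6⌋ = 1, remainder 1

1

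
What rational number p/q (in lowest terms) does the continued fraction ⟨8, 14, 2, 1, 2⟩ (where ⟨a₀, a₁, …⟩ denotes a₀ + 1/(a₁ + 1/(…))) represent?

Collapse the nested fraction from the inside out:
Start with 2.
1 + 1/(2/1) = 1 + 1/2 = 3/2
2 + 1/(3/2) = 2 + 2/3 = 8/3
14 + 1/(8/3) = 14 + 3/8 = 115/8
8 + 1/(115/8) = 8 + 8/115 = 928/115

928/115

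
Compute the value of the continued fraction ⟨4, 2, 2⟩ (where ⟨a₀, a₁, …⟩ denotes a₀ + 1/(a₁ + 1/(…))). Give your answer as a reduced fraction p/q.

a_0 = 4: 4/1
a_1 = 2: 9/2
a_2 = 2: 22/5

22/5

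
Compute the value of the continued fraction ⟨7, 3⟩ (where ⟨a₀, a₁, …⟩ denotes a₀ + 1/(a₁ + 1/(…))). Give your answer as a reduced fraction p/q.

22/3

Starting at the tail and folding back:
Start with 3.
7 + 1/(3/1) = 7 + 1/3 = 22/3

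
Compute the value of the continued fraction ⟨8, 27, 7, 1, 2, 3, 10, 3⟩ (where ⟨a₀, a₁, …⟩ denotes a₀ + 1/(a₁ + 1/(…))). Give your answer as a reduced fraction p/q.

Starting at the tail and folding back:
Start with 3.
10 + 1/(3/1) = 10 + 1/3 = 31/3
3 + 1/(31/3) = 3 + 3/31 = 96/31
2 + 1/(96/31) = 2 + 31/96 = 223/96
1 + 1/(223/96) = 1 + 96/223 = 319/223
7 + 1/(319/223) = 7 + 223/319 = 2456/319
27 + 1/(2456/319) = 27 + 319/2456 = 66631/2456
8 + 1/(66631/2456) = 8 + 2456/66631 = 535504/66631

535504/66631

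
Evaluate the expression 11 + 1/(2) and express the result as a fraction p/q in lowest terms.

23/2

a_0 = 11: 11/1
a_1 = 2: 23/2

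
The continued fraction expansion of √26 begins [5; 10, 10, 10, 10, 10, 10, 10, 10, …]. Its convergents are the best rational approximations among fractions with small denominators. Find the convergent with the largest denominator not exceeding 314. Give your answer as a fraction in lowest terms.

List convergents until the denominator exceeds the bound:
a_0 = 5: 5/1  (≤ bound)
a_1 = 10: 51/10  (≤ bound)
a_2 = 10: 515/101  (≤ bound)
a_3 = 10: 5201/1020  (> 314, stop)

515/101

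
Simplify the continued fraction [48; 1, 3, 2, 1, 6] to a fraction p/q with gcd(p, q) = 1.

4243/87

Collapse the nested fraction from the inside out:
Start with 6.
1 + 1/(6/1) = 1 + 1/6 = 7/6
2 + 1/(7/6) = 2 + 6/7 = 20/7
3 + 1/(20/7) = 3 + 7/20 = 67/20
1 + 1/(67/20) = 1 + 20/67 = 87/67
48 + 1/(87/67) = 48 + 67/87 = 4243/87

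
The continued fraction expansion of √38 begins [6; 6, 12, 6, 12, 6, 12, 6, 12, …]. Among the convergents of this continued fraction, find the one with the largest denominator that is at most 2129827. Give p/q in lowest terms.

List convergents until the denominator exceeds the bound:
a_0 = 6: 6/1  (≤ bound)
a_1 = 6: 37/6  (≤ bound)
a_2 = 12: 450/73  (≤ bound)
a_3 = 6: 2737/444  (≤ bound)
a_4 = 12: 33294/5401  (≤ bound)
a_5 = 6: 202501/32850  (≤ bound)
a_6 = 12: 2463306/399601  (≤ bound)
a_7 = 6: 14982337/2430456  (> 2129827, stop)

2463306/399601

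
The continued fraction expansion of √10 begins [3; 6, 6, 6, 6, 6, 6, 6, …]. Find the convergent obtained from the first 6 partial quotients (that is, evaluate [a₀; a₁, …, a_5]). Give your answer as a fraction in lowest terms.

Start with 6.
6 + 1/(6/1) = 6 + 1/6 = 37/6
6 + 1/(37/6) = 6 + 6/37 = 228/37
6 + 1/(228/37) = 6 + 37/228 = 1405/228
6 + 1/(1405/228) = 6 + 228/1405 = 8658/1405
3 + 1/(8658/1405) = 3 + 1405/8658 = 27379/8658

27379/8658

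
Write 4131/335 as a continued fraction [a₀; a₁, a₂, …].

Run the Euclidean algorithm, recording each quotient:
⌊4131/335⌋ = 12, remainder 111
⌊335/111⌋ = 3, remainder 2
⌊111/2⌋ = 55, remainder 1
⌊2/1⌋ = 2, remainder 0

[12; 3, 55, 2]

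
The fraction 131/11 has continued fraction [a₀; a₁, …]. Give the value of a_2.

131 ÷ 11 → quotient 11, remainder 10
11 ÷ 10 → quotient 1, remainder 1
10 ÷ 1 → quotient 10, remainder 0

10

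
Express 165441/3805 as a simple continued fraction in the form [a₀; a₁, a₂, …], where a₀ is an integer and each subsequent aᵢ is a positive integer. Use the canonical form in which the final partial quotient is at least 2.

[43; 2, 11, 1, 14, 3, 3]

Run the Euclidean algorithm, recording each quotient:
165441 = 43·3805 + 1826, so a_0 = 43
3805 = 2·1826 + 153, so a_1 = 2
1826 = 11·153 + 143, so a_2 = 11
153 = 1·143 + 10, so a_3 = 1
143 = 14·10 + 3, so a_4 = 14
10 = 3·3 + 1, so a_5 = 3
3 = 3·1 + 0, so a_6 = 3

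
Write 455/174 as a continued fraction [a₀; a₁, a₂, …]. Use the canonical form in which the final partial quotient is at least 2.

455 = 2·174 + 107, so a_0 = 2
174 = 1·107 + 67, so a_1 = 1
107 = 1·67 + 40, so a_2 = 1
67 = 1·40 + 27, so a_3 = 1
40 = 1·27 + 13, so a_4 = 1
27 = 2·13 + 1, so a_5 = 2
13 = 13·1 + 0, so a_6 = 13

[2; 1, 1, 1, 1, 2, 13]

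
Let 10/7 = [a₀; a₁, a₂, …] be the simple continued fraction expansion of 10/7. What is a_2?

Repeatedly divide and take the remainder:
10 = 1·7 + 3, so a_0 = 1
7 = 2·3 + 1, so a_1 = 2
3 = 3·1 + 0, so a_2 = 3

3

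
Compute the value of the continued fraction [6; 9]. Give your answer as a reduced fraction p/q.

55/9

a_0 = 6: 6/1
a_1 = 9: 55/9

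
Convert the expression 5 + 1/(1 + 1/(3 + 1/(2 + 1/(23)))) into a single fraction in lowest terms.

1219/211

Collapse the nested fraction from the inside out:
Start with 23.
2 + 1/(23/1) = 2 + 1/23 = 47/23
3 + 1/(47/23) = 3 + 23/47 = 164/47
1 + 1/(164/47) = 1 + 47/164 = 211/164
5 + 1/(211/164) = 5 + 164/211 = 1219/211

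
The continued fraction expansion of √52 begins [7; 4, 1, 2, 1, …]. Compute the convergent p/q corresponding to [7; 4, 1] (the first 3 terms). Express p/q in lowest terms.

Start with 1.
4 + 1/(1/1) = 4 + 1/1 = 5/1
7 + 1/(5/1) = 7 + 1/5 = 36/5

36/5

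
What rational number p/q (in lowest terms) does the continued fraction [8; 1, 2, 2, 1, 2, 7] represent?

Start with 7.
2 + 1/(7/1) = 2 + 1/7 = 15/7
1 + 1/(15/7) = 1 + 7/15 = 22/15
2 + 1/(22/15) = 2 + 15/22 = 59/22
2 + 1/(59/22) = 2 + 22/59 = 140/59
1 + 1/(140/59) = 1 + 59/140 = 199/140
8 + 1/(199/140) = 8 + 140/199 = 1732/199

1732/199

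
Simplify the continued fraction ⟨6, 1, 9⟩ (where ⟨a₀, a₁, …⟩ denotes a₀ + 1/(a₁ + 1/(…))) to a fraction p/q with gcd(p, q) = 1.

69/10

Start with 9.
1 + 1/(9/1) = 1 + 1/9 = 10/9
6 + 1/(10/9) = 6 + 9/10 = 69/10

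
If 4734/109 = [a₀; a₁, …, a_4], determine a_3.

4734 = 43·109 + 47, so a_0 = 43
109 = 2·47 + 15, so a_1 = 2
47 = 3·15 + 2, so a_2 = 3
15 = 7·2 + 1, so a_3 = 7

7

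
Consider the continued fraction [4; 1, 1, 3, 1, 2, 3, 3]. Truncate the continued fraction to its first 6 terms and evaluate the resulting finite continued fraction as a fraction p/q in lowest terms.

114/25

Start with 2.
1 + 1/(2/1) = 1 + 1/2 = 3/2
3 + 1/(3/2) = 3 + 2/3 = 11/3
1 + 1/(11/3) = 1 + 3/11 = 14/11
1 + 1/(14/11) = 1 + 11/14 = 25/14
4 + 1/(25/14) = 4 + 14/25 = 114/25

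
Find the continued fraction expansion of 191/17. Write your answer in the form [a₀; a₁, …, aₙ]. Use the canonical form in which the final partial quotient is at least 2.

[11; 4, 4]

191 ÷ 17 → quotient 11, remainder 4
17 ÷ 4 → quotient 4, remainder 1
4 ÷ 1 → quotient 4, remainder 0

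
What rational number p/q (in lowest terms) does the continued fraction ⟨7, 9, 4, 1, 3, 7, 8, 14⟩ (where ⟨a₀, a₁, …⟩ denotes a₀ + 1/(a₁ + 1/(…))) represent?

1038371/146073

Start with 14.
8 + 1/(14/1) = 8 + 1/14 = 113/14
7 + 1/(113/14) = 7 + 14/113 = 805/113
3 + 1/(805/113) = 3 + 113/805 = 2528/805
1 + 1/(2528/805) = 1 + 805/2528 = 3333/2528
4 + 1/(3333/2528) = 4 + 2528/3333 = 15860/3333
9 + 1/(15860/3333) = 9 + 3333/15860 = 146073/15860
7 + 1/(146073/15860) = 7 + 15860/146073 = 1038371/146073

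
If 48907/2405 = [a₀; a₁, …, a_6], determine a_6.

2

⌊48907/2405⌋ = 20, remainder 807
⌊2405/807⌋ = 2, remainder 791
⌊807/791⌋ = 1, remainder 16
⌊791/16⌋ = 49, remainder 7
⌊16/7⌋ = 2, remainder 2
⌊7/2⌋ = 3, remainder 1
⌊2/1⌋ = 2, remainder 0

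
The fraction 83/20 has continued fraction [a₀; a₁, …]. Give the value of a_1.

83 = 4·20 + 3, so a_0 = 4
20 = 6·3 + 2, so a_1 = 6

6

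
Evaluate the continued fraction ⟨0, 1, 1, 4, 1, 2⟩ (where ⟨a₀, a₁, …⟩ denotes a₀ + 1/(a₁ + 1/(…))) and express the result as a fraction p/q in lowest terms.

17/31

Use the convergent recurrence hₖ = aₖ·hₖ₋₁ + hₖ₋₂ (and likewise for the denominators kₖ):
a_0 = 0: 0/1
a_1 = 1: 1/1
a_2 = 1: 1/2
a_3 = 4: 5/9
a_4 = 1: 6/11
a_5 = 2: 17/31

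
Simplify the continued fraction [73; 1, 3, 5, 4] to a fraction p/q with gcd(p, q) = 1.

a_0 = 73: 73/1
a_1 = 1: 74/1
a_2 = 3: 295/4
a_3 = 5: 1549/21
a_4 = 4: 6491/88

6491/88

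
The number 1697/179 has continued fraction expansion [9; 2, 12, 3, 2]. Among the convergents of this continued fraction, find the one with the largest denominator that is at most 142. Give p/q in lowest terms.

730/77

a_0 = 9: 9/1  (≤ bound)
a_1 = 2: 19/2  (≤ bound)
a_2 = 12: 237/25  (≤ bound)
a_3 = 3: 730/77  (≤ bound)
a_4 = 2: 1697/179  (> 142, stop)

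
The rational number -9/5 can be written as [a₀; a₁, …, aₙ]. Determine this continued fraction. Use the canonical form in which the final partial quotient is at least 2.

Run the Euclidean algorithm, recording each quotient:
⌊-9/5⌋ = -2, remainder 1
⌊5/1⌋ = 5, remainder 0

[-2; 5]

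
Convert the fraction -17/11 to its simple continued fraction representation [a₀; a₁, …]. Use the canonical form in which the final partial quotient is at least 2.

[-2; 2, 5]

Repeatedly divide and take the remainder:
-17 ÷ 11 → quotient -2, remainder 5
11 ÷ 5 → quotient 2, remainder 1
5 ÷ 1 → quotient 5, remainder 0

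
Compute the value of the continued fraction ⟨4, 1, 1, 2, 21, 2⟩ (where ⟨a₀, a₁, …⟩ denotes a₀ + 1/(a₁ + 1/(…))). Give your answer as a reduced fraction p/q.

1007/219

Starting at the tail and folding back:
Start with 2.
21 + 1/(2/1) = 21 + 1/2 = 43/2
2 + 1/(43/2) = 2 + 2/43 = 88/43
1 + 1/(88/43) = 1 + 43/88 = 131/88
1 + 1/(131/88) = 1 + 88/131 = 219/131
4 + 1/(219/131) = 4 + 131/219 = 1007/219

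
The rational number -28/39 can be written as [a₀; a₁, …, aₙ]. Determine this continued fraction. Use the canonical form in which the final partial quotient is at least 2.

[-1; 3, 1, 1, 5]

Apply division with remainder until the remainder is 0:
-28 = -1·39 + 11, so a_0 = -1
39 = 3·11 + 6, so a_1 = 3
11 = 1·6 + 5, so a_2 = 1
6 = 1·5 + 1, so a_3 = 1
5 = 5·1 + 0, so a_4 = 5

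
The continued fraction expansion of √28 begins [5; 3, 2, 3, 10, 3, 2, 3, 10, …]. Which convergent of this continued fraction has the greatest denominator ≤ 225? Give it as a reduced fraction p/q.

a_0 = 5: 5/1  (≤ bound)
a_1 = 3: 16/3  (≤ bound)
a_2 = 2: 37/7  (≤ bound)
a_3 = 3: 127/24  (≤ bound)
a_4 = 10: 1307/247  (> 225, stop)

127/24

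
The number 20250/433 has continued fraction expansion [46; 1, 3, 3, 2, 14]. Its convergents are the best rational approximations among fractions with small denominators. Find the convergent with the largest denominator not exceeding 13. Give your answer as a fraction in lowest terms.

a_0 = 46: 46/1  (≤ bound)
a_1 = 1: 47/1  (≤ bound)
a_2 = 3: 187/4  (≤ bound)
a_3 = 3: 608/13  (≤ bound)
a_4 = 2: 1403/30  (> 13, stop)

608/13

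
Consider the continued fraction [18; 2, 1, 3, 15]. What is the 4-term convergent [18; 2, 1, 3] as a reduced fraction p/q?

Start with 3.
1 + 1/(3/1) = 1 + 1/3 = 4/3
2 + 1/(4/3) = 2 + 3/4 = 11/4
18 + 1/(11/4) = 18 + 4/11 = 202/11

202/11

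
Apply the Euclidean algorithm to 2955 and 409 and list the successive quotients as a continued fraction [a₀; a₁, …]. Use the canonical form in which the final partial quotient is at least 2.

[7; 4, 2, 4, 10]

⌊2955/409⌋ = 7, remainder 92
⌊409/92⌋ = 4, remainder 41
⌊92/41⌋ = 2, remainder 10
⌊41/10⌋ = 4, remainder 1
⌊10/1⌋ = 10, remainder 0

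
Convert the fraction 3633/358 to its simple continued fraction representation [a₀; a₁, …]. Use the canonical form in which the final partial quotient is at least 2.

[10; 6, 1, 3, 13]

⌊3633/358⌋ = 10, remainder 53
⌊358/53⌋ = 6, remainder 40
⌊53/40⌋ = 1, remainder 13
⌊40/13⌋ = 3, remainder 1
⌊13/1⌋ = 13, remainder 0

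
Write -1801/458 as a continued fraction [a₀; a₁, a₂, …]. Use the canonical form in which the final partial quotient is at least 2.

[-4; 14, 1, 3, 2, 3]

Apply division with remainder until the remainder is 0:
⌊-1801/458⌋ = -4, remainder 31
⌊458/31⌋ = 14, remainder 24
⌊31/24⌋ = 1, remainder 7
⌊24/7⌋ = 3, remainder 3
⌊7/3⌋ = 2, remainder 1
⌊3/1⌋ = 3, remainder 0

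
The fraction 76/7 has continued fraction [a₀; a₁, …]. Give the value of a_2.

76 ÷ 7 → quotient 10, remainder 6
7 ÷ 6 → quotient 1, remainder 1
6 ÷ 1 → quotient 6, remainder 0

6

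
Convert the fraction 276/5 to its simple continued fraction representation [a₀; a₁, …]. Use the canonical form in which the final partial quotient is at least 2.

[55; 5]

⌊276/5⌋ = 55, remainder 1
⌊5/1⌋ = 5, remainder 0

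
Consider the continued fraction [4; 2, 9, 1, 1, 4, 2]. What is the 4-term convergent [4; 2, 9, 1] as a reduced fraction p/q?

a_0 = 4: 4/1
a_1 = 2: 9/2
a_2 = 9: 85/19
a_3 = 1: 94/21

94/21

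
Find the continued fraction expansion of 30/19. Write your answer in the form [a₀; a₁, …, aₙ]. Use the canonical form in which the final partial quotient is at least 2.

30 ÷ 19 → quotient 1, remainder 11
19 ÷ 11 → quotient 1, remainder 8
11 ÷ 8 → quotient 1, remainder 3
8 ÷ 3 → quotient 2, remainder 2
3 ÷ 2 → quotient 1, remainder 1
2 ÷ 1 → quotient 2, remainder 0

[1; 1, 1, 2, 1, 2]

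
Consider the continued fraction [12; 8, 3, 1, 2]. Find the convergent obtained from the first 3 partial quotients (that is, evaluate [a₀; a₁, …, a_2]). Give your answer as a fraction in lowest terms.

a_0 = 12: 12/1
a_1 = 8: 97/8
a_2 = 3: 303/25

303/25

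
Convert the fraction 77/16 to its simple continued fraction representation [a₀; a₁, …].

[4; 1, 4, 3]

Run the Euclidean algorithm, recording each quotient:
77 = 4·16 + 13, so a_0 = 4
16 = 1·13 + 3, so a_1 = 1
13 = 4·3 + 1, so a_2 = 4
3 = 3·1 + 0, so a_3 = 3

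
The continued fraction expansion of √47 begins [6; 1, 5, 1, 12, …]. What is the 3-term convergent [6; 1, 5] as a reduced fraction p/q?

Start with 5.
1 + 1/(5/1) = 1 + 1/5 = 6/5
6 + 1/(6/5) = 6 + 5/6 = 41/6

41/6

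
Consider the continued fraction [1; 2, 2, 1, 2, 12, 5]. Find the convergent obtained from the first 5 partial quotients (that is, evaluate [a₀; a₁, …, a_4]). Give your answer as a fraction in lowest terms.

27/19

Start with 2.
1 + 1/(2/1) = 1 + 1/2 = 3/2
2 + 1/(3/2) = 2 + 2/3 = 8/3
2 + 1/(8/3) = 2 + 3/8 = 19/8
1 + 1/(19/8) = 1 + 8/19 = 27/19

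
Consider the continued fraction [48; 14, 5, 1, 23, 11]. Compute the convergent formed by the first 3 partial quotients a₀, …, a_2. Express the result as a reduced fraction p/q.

Work from the innermost term outward:
Start with 5.
14 + 1/(5/1) = 14 + 1/5 = 71/5
48 + 1/(71/5) = 48 + 5/71 = 3413/71

3413/71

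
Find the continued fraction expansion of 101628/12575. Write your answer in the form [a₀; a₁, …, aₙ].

Repeatedly divide and take the remainder:
101628 = 8·12575 + 1028, so a_0 = 8
12575 = 12·1028 + 239, so a_1 = 12
1028 = 4·239 + 72, so a_2 = 4
239 = 3·72 + 23, so a_3 = 3
72 = 3·23 + 3, so a_4 = 3
23 = 7·3 + 2, so a_5 = 7
3 = 1·2 + 1, so a_6 = 1
2 = 2·1 + 0, so a_7 = 2

[8; 12, 4, 3, 3, 7, 1, 2]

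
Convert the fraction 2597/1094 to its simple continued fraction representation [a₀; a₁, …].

[2; 2, 1, 2, 13, 3, 3]

2597 ÷ 1094 → quotient 2, remainder 409
1094 ÷ 409 → quotient 2, remainder 276
409 ÷ 276 → quotient 1, remainder 133
276 ÷ 133 → quotient 2, remainder 10
133 ÷ 10 → quotient 13, remainder 3
10 ÷ 3 → quotient 3, remainder 1
3 ÷ 1 → quotient 3, remainder 0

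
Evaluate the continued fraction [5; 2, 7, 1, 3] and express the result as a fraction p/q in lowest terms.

a_0 = 5: 5/1
a_1 = 2: 11/2
a_2 = 7: 82/15
a_3 = 1: 93/17
a_4 = 3: 361/66

361/66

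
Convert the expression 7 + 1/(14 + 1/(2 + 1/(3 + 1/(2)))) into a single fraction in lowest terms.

a_0 = 7: 7/1
a_1 = 14: 99/14
a_2 = 2: 205/29
a_3 = 3: 714/101
a_4 = 2: 1633/231

1633/231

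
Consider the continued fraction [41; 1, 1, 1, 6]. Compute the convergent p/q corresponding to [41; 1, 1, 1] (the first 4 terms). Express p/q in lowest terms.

125/3

a_0 = 41: 41/1
a_1 = 1: 42/1
a_2 = 1: 83/2
a_3 = 1: 125/3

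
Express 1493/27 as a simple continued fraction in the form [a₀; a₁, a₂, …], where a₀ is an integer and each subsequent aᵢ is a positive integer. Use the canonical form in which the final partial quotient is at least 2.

[55; 3, 2, 1, 2]

Repeatedly divide and take the remainder:
⌊1493/27⌋ = 55, remainder 8
⌊27/8⌋ = 3, remainder 3
⌊8/3⌋ = 2, remainder 2
⌊3/2⌋ = 1, remainder 1
⌊2/1⌋ = 2, remainder 0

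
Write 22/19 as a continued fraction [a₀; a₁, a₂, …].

Apply division with remainder until the remainder is 0:
22 ÷ 19 → quotient 1, remainder 3
19 ÷ 3 → quotient 6, remainder 1
3 ÷ 1 → quotient 3, remainder 0

[1; 6, 3]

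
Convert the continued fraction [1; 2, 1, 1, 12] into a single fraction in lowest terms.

a_0 = 1: 1/1
a_1 = 2: 3/2
a_2 = 1: 4/3
a_3 = 1: 7/5
a_4 = 12: 88/63

88/63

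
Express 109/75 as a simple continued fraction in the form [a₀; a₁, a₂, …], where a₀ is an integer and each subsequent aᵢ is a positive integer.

⌊109/75⌋ = 1, remainder 34
⌊75/34⌋ = 2, remainder 7
⌊34/7⌋ = 4, remainder 6
⌊7/6⌋ = 1, remainder 1
⌊6/1⌋ = 6, remainder 0

[1; 2, 4, 1, 6]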